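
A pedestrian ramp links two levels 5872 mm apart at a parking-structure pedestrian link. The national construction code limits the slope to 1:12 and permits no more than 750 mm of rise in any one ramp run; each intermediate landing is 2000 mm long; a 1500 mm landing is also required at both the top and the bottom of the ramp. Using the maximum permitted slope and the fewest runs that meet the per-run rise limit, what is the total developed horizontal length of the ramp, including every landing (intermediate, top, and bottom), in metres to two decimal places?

5872 / 750 = 7.829 → round up to 8 ramp runs. That means 7 intermediate landings.
Horizontal run for 5872 mm of rise at 1:12 is 5872 × 12 = 70464 mm.
7 intermediate landings contribute 7 × 2000 = 14000 mm.
Top and bottom landings: 2 × 1500 = 3000 mm.
Total = 70464 + 14000 + 3000 = 87464 mm.
= 87.46 m.

87.46 m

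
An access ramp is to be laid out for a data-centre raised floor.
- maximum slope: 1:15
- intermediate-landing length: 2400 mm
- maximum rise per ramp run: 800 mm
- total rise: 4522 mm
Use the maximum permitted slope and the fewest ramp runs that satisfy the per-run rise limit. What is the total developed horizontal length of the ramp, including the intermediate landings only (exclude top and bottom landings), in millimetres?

⌈4522/800⌉ = 6 ramp runs. That means 5 intermediate landings.
Horizontal run for 4522 mm of rise at 1:15 is 4522 × 15 = 67830 mm.
5 intermediate landings contribute 5 × 2400 = 12000 mm.
Total developed length = 67830 + 12000 = 79830 mm.

79830 mm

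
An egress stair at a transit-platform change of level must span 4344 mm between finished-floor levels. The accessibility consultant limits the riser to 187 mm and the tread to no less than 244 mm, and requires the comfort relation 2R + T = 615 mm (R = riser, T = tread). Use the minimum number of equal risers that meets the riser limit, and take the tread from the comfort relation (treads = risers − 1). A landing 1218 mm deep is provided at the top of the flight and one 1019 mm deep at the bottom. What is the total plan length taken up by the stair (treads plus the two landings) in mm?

4344 / 187 = 23.23, so 24 risers are needed.
R = 4344 ÷ 24 = 181 mm.
Tread T = 615 − 2 × 181 = 253 mm (≥ 244 mm).
Going = (24 − 1) × 253 = 5819 mm.
Enclosure = 5819 + 1218 + 1019 = 8056 mm.

8056 mm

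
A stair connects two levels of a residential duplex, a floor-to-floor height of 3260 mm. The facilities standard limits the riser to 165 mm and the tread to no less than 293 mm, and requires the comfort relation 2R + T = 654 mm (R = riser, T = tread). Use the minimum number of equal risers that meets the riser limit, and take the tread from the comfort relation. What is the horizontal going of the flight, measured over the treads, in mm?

At most 165 each: 3260/165 = 19.76, giving 20 risers.
R = 3260 ÷ 20 = 163 mm.
From 2R + T = 654: T = 654 − 326 = 328 mm.
Going = (20 − 1) × 328 = 6232 mm.

6232 mm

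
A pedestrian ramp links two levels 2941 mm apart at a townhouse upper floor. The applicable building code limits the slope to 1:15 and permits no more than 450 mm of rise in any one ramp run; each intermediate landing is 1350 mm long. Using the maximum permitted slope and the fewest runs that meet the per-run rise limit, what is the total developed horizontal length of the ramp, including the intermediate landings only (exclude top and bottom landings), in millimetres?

⌈2941/450⌉ = 7 ramp runs. That means 6 intermediate landings.
Ramp run (horizontal) at 1:15: 2941 × 15 = 44115 mm.
6 intermediate landings contribute 6 × 1350 = 8100 mm.
Total developed length = 44115 + 8100 = 52215 mm.

52215 mm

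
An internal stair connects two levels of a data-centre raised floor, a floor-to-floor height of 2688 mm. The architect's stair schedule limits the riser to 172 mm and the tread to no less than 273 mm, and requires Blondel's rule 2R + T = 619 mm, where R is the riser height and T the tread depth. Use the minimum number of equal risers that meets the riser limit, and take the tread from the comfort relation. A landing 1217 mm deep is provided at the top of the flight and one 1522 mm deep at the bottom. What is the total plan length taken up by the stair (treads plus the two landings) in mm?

6984 mm

⌈2688/172⌉ = 16 risers.
R = 2688 ÷ 16 = 168 mm.
From 2R + T = 619: T = 619 − 336 = 283 mm.
16 risers give 15 treads; going = 15 × 283 = 4245 mm.
Add landings: 4245 + 1217 + 1522 = 6984 mm.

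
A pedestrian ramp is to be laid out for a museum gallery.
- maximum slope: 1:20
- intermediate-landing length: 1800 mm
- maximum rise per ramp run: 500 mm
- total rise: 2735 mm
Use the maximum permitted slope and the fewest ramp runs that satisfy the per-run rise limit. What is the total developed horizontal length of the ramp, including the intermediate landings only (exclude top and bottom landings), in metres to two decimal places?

2735 / 500 = 5.470 → round up to 6 ramp runs. That means 5 intermediate landings.
Ramp run (horizontal) at 1:20: 2735 × 20 = 54700 mm.
Intermediate landings: 5 × 1800 = 9000 mm.
Developed length = 54700 + 9000 = 63700 mm.
= 63.70 m.

63.70 m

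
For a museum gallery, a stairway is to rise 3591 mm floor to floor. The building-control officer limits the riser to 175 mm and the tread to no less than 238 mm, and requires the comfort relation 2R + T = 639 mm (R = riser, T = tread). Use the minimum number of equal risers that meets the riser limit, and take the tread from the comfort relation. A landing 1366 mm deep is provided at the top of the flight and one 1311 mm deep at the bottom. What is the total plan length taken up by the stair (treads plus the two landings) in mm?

3591 / 175 = 20.520 → round up to 21 risers.
R = 3591 ÷ 21 = 171 mm.
T = 639 − 2·171 = 297 mm, which satisfies the 238 mm minimum.
Going = (21 − 1) × 297 = 5940 mm.
Enclosure = 5940 + 1366 + 1311 = 8617 mm.

8617 mm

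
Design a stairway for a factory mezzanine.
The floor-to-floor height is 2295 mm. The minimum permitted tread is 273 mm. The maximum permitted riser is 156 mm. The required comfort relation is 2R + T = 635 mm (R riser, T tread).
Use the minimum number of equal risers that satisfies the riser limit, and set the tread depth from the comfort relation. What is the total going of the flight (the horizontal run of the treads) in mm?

4606 mm

At most 156 each: 2295/156 = 14.71, giving 15 risers.
Each riser is 2295/15 = 153 mm (≤ 156 mm).
From 2R + T = 635: T = 635 − 306 = 329 mm.
Going = (15 − 1) × 329 = 4606 mm.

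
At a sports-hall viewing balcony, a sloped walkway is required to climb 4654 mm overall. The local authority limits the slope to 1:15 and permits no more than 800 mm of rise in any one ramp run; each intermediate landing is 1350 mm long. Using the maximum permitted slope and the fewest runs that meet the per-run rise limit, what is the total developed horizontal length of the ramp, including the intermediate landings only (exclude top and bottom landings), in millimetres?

4654 / 800 = 5.817 → round up to 6 ramp runs. That means 5 intermediate landings.
Horizontal run for 4654 mm of rise at 1:15 is 4654 × 15 = 69810 mm.
5 intermediate landings contribute 5 × 1350 = 6750 mm.
Total developed length = 69810 + 6750 = 76560 mm.

76560 mm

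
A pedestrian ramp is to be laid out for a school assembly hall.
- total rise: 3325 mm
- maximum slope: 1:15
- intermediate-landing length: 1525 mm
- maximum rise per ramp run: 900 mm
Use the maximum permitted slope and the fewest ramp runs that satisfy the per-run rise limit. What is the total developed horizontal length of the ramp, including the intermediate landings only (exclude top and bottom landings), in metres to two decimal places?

54.45 m

3325 / 900 = 3.69, so 4 ramp runs are needed. That means 3 intermediate landings.
Ramp run (horizontal) at 1:15: 3325 × 15 = 49875 mm.
Intermediate landings: 3 × 1525 = 4575 mm.
Total developed length = 49875 + 4575 = 54450 mm.
= 54.45 m.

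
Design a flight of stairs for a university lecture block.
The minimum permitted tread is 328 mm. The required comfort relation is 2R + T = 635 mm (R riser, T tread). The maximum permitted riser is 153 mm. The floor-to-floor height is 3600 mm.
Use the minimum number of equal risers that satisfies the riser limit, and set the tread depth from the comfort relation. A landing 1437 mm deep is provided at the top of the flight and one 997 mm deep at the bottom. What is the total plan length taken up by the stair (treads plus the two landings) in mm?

3600 / 153 = 23.53, so 24 risers are needed.
Riser R = 3600 / 24 = 150 mm, within the 153 mm limit.
T = 635 − 2·150 = 335 mm, which satisfies the 328 mm minimum.
24 risers give 23 treads; going = 23 × 335 = 7705 mm.
Add landings: 7705 + 1437 + 997 = 10139 mm.

10139 mm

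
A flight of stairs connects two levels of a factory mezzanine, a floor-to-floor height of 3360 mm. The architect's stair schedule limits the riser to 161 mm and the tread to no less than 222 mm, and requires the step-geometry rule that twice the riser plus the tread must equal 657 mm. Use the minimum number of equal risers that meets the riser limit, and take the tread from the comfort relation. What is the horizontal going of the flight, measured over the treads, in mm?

At most 161 each: 3360/161 = 20.87, giving 21 risers.
Riser R = 3360 / 21 = 160 mm, within the 161 mm limit.
T = 657 − 2·160 = 337 mm, which satisfies the 222 mm minimum.
Treads = 21 − 1 = 20; going = 20 × 337 = 6740 mm.

6740 mm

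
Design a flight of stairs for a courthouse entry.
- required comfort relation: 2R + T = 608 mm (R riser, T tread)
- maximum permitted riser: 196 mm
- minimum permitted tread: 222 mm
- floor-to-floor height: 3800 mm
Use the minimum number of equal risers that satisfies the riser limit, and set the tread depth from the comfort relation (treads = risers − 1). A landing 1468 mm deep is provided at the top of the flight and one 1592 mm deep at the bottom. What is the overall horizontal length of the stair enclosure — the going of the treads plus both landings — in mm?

7392 mm

3800 / 196 = 19.388 → round up to 20 risers.
Each riser is 3800/20 = 190 mm (≤ 196 mm).
Tread T = 608 − 2 × 190 = 228 mm (≥ 222 mm).
Treads = 20 − 1 = 19; going = 19 × 228 = 4332 mm.
Add landings: 4332 + 1468 + 1592 = 7392 mm.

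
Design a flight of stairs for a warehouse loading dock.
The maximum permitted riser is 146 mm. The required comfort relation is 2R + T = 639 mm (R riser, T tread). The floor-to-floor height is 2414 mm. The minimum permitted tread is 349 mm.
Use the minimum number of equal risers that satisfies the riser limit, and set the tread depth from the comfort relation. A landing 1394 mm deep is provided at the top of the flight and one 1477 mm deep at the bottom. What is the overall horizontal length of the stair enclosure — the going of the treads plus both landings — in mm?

At most 146 each: 2414/146 = 16.53, giving 17 risers.
R = 2414 ÷ 17 = 142 mm.
From 2R + T = 639: T = 639 − 284 = 355 mm.
Going = (17 − 1) × 355 = 5680 mm.
Enclosure = 5680 + 1394 + 1477 = 8551 mm.

8551 mm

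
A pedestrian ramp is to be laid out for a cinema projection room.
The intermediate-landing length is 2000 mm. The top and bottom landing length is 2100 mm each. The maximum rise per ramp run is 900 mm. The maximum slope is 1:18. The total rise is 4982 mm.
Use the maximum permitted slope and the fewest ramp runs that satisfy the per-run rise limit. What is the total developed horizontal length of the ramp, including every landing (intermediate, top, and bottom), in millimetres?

At most 900 each: 4982/900 = 5.54, giving 6 ramp runs. That means 5 intermediate landings.
Horizontal run for 4982 mm of rise at 1:18 is 4982 × 18 = 89676 mm.
5 intermediate landings contribute 5 × 2000 = 10000 mm.
Top and bottom landings: 2 × 2100 = 4200 mm.
Total = 89676 + 10000 + 4200 = 103876 mm.

103876 mm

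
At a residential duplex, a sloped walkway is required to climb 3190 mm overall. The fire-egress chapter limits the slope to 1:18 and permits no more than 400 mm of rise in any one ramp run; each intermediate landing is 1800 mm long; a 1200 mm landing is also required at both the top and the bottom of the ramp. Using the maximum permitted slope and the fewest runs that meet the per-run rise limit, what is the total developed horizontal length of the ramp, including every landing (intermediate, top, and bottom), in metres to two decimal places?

72.42 m

3190 / 400 = 7.97, so 8 ramp runs are needed. That means 7 intermediate landings.
Horizontal run for 3190 mm of rise at 1:18 is 3190 × 18 = 57420 mm.
7 intermediate landings contribute 7 × 1800 = 12600 mm.
Top and bottom landings: 2 × 1200 = 2400 mm.
Total = 57420 + 12600 + 2400 = 72420 mm.
= 72.42 m.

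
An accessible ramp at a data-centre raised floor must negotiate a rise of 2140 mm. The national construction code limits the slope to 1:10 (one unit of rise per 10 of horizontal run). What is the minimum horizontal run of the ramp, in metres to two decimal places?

Run = rise × 10 = 2140 × 10 = 21400 mm.
21400 mm = 21.40 m.

21.40 m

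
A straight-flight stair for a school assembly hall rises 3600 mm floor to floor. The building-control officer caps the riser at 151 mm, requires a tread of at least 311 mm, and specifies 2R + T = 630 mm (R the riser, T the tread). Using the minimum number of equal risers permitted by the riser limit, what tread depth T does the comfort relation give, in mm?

⌈3600/151⌉ = 24 risers.
R = 3600 ÷ 24 = 150 mm.
Tread T = 630 − 2 × 150 = 330 mm (≥ 311 mm).

330 mm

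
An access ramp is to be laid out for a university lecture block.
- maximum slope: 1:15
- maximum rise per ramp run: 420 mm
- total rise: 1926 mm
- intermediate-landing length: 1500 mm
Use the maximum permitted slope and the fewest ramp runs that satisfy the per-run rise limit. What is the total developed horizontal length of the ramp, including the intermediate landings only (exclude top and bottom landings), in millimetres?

34890 mm

⌈1926/420⌉ = 5 ramp runs. That means 4 intermediate landings.
Ramp run (horizontal) at 1:15: 1926 × 15 = 28890 mm.
Intermediate landings: 4 × 1500 = 6000 mm.
Total developed length = 28890 + 6000 = 34890 mm.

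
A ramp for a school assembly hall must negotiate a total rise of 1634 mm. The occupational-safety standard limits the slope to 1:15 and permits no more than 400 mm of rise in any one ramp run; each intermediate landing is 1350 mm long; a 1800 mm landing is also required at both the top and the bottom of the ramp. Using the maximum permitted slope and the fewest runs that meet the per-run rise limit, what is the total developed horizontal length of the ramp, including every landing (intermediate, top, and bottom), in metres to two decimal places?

33.51 m

1634 / 400 = 4.08, so 5 ramp runs are needed. That means 4 intermediate landings.
Ramp run (horizontal) at 1:15: 1634 × 15 = 24510 mm.
4 intermediate landings contribute 4 × 1350 = 5400 mm.
Top and bottom landings: 2 × 1800 = 3600 mm.
Total = 24510 + 5400 + 3600 = 33510 mm.
= 33.51 m.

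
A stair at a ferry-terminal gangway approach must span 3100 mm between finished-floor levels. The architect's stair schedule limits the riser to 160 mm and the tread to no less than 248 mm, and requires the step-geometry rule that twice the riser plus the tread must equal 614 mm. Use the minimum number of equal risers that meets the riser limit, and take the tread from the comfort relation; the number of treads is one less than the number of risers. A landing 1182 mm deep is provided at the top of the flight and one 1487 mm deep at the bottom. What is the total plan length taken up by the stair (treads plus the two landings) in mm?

3100 / 160 = 19.38, so 20 risers are needed.
R = 3100 ÷ 20 = 155 mm.
From 2R + T = 614: T = 614 − 310 = 304 mm.
20 risers give 19 treads; going = 19 × 304 = 5776 mm.
Add landings: 5776 + 1182 + 1487 = 8445 mm.

8445 mm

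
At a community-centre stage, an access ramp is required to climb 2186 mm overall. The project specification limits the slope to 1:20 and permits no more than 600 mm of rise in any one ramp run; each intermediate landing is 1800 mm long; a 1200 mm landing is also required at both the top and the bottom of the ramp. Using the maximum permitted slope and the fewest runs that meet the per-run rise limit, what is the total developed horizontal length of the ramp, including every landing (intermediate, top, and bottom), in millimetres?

51520 mm

⌈2186/600⌉ = 4 ramp runs. That means 3 intermediate landings.
Ramp run (horizontal) at 1:20: 2186 × 20 = 43720 mm.
Intermediate landings: 3 × 1800 = 5400 mm.
Top and bottom landings: 2 × 1200 = 2400 mm.
Total = 43720 + 5400 + 2400 = 51520 mm.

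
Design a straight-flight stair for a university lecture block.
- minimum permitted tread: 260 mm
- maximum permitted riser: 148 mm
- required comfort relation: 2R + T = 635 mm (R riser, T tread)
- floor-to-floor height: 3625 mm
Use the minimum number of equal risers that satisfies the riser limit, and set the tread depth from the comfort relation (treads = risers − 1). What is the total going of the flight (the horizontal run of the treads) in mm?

8280 mm

3625 / 148 = 24.49, so 25 risers are needed.
Each riser is 3625/25 = 145 mm (≤ 148 mm).
From 2R + T = 635: T = 635 − 290 = 345 mm.
Treads = 25 − 1 = 24; going = 24 × 345 = 8280 mm.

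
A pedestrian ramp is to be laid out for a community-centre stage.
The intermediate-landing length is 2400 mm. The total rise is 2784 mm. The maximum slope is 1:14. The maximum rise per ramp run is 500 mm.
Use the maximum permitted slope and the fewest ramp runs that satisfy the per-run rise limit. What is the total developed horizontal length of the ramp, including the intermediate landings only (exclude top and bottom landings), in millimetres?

50976 mm

At most 500 each: 2784/500 = 5.57, giving 6 ramp runs. That means 5 intermediate landings.
Horizontal run for 2784 mm of rise at 1:14 is 2784 × 14 = 38976 mm.
5 intermediate landings contribute 5 × 2400 = 12000 mm.
Developed length = 38976 + 12000 = 50976 mm.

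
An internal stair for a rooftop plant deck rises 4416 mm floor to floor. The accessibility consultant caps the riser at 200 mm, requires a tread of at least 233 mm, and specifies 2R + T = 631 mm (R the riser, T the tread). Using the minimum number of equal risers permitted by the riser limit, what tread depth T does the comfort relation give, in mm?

4416 / 200 = 22.080 → round up to 23 risers.
Each riser is 4416/23 = 192 mm (≤ 200 mm).
T = 631 − 2·192 = 247 mm, which satisfies the 233 mm minimum.

247 mm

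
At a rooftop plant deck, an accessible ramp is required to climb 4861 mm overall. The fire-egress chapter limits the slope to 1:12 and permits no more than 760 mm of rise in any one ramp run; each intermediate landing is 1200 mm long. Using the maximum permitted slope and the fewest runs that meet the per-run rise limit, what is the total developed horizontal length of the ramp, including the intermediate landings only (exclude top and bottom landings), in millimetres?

4861 / 760 = 6.396 → round up to 7 ramp runs. That means 6 intermediate landings.
Horizontal run for 4861 mm of rise at 1:12 is 4861 × 12 = 58332 mm.
6 intermediate landings contribute 6 × 1200 = 7200 mm.
Developed length = 58332 + 7200 = 65532 mm.

65532 mm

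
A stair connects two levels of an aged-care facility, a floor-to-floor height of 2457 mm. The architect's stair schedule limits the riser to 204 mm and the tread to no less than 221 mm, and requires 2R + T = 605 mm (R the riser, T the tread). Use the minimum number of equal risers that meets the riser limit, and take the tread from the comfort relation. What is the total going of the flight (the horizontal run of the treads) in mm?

2724 mm

At most 204 each: 2457/204 = 12.04, giving 13 risers.
Riser R = 2457 / 13 = 189 mm, within the 204 mm limit.
T = 605 − 2·189 = 227 mm, which satisfies the 221 mm minimum.
Treads = 13 − 1 = 12; going = 12 × 227 = 2724 mm.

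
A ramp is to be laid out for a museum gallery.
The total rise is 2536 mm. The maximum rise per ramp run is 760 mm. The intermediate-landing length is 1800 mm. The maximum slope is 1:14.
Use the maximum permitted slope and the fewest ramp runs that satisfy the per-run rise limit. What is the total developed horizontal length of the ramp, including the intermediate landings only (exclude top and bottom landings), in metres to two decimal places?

40.90 m

2536 / 760 = 3.337 → round up to 4 ramp runs. That means 3 intermediate landings.
Ramp run (horizontal) at 1:14: 2536 × 14 = 35504 mm.
Intermediate landings: 3 × 1800 = 5400 mm.
Total developed length = 35504 + 5400 = 40904 mm.
= 40.90 m.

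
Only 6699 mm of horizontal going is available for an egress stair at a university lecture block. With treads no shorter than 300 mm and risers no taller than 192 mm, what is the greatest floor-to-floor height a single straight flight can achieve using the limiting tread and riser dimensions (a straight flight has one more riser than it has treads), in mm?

6699 / 300 = 22.33, so 22 treads fit.
Risers = treads + 1 = 23.
Maximum height = 23 × 192 = 4416 mm.

4416 mm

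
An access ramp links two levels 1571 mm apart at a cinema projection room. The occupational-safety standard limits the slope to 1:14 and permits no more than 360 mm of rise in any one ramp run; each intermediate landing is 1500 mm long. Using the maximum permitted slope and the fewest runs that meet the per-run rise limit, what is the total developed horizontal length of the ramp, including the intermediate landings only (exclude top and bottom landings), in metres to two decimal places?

1571 / 360 = 4.364 → round up to 5 ramp runs. That means 4 intermediate landings.
Ramp run (horizontal) at 1:14: 1571 × 14 = 21994 mm.
Intermediate landings: 4 × 1500 = 6000 mm.
Total developed length = 21994 + 6000 = 27994 mm.
= 27.99 m.

27.99 m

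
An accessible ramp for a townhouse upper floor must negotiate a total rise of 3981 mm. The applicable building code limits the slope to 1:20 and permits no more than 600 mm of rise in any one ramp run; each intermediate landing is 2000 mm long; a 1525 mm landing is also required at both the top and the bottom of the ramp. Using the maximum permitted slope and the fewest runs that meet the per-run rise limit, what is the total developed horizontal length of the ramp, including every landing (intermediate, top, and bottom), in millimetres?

94670 mm

3981 / 600 = 6.63, so 7 ramp runs are needed. That means 6 intermediate landings.
Ramp run (horizontal) at 1:20: 3981 × 20 = 79620 mm.
Intermediate landings: 6 × 2000 = 12000 mm.
Top and bottom landings: 2 × 1525 = 3050 mm.
Total = 79620 + 12000 + 3050 = 94670 mm.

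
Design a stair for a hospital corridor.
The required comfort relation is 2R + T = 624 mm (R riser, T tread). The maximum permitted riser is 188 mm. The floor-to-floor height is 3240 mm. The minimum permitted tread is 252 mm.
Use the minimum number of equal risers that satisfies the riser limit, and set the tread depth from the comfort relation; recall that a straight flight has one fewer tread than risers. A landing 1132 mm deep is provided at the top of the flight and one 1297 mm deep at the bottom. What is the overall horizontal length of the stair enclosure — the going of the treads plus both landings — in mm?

3240 / 188 = 17.234 → round up to 18 risers.
R = 3240 ÷ 18 = 180 mm.
Tread T = 624 − 2 × 180 = 264 mm (≥ 252 mm).
18 risers give 17 treads; going = 17 × 264 = 4488 mm.
Add landings: 4488 + 1132 + 1297 = 6917 mm.

6917 mm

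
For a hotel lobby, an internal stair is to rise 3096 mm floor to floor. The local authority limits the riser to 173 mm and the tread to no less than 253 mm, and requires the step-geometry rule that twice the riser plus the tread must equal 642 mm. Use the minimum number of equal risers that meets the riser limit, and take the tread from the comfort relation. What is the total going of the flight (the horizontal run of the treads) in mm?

5066 mm

3096 / 173 = 17.90, so 18 risers are needed.
Each riser is 3096/18 = 172 mm (≤ 173 mm).
From 2R + T = 642: T = 642 − 344 = 298 mm.
Going = (18 − 1) × 298 = 5066 mm.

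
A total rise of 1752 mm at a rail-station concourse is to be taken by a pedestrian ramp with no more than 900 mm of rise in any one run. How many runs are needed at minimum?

2 runs

At most 900 each: 1752/900 = 1.95, giving 2 ramp runs.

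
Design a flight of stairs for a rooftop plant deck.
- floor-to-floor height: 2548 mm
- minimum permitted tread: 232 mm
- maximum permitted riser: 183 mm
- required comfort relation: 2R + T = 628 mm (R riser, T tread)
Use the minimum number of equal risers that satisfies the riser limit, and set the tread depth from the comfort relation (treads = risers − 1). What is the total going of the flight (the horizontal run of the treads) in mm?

At most 183 each: 2548/183 = 13.92, giving 14 risers.
Each riser is 2548/14 = 182 mm (≤ 183 mm).
T = 628 − 2·182 = 264 mm, which satisfies the 232 mm minimum.
Treads = 14 − 1 = 13; going = 13 × 264 = 3432 mm.

3432 mm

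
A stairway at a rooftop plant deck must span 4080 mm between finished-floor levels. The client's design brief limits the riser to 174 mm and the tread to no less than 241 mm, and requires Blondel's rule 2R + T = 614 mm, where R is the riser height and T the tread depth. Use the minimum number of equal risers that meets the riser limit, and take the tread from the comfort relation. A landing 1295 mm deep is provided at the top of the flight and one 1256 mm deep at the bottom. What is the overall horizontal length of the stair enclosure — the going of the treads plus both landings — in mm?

8853 mm

At most 174 each: 4080/174 = 23.45, giving 24 risers.
Riser R = 4080 / 24 = 170 mm, within the 174 mm limit.
T = 614 − 2·170 = 274 mm, which satisfies the 241 mm minimum.
Going = (24 − 1) × 274 = 6302 mm.
Enclosure = 6302 + 1295 + 1256 = 8853 mm.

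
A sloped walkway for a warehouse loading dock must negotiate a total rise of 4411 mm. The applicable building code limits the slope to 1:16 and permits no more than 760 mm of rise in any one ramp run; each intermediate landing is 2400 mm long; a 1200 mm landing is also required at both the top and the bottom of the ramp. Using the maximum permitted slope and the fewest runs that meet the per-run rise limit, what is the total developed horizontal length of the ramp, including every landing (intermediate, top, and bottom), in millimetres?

84976 mm

⌈4411/760⌉ = 6 ramp runs. That means 5 intermediate landings.
Ramp run (horizontal) at 1:16: 4411 × 16 = 70576 mm.
Intermediate landings: 5 × 2400 = 12000 mm.
Top and bottom landings: 2 × 1200 = 2400 mm.
Total = 70576 + 12000 + 2400 = 84976 mm.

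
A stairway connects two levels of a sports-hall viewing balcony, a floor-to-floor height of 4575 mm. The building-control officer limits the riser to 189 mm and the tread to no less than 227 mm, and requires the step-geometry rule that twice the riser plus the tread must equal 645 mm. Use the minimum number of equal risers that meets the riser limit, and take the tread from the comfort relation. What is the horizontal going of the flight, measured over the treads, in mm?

6696 mm

At most 189 each: 4575/189 = 24.21, giving 25 risers.
R = 4575 ÷ 25 = 183 mm.
Tread T = 645 − 2 × 183 = 279 mm (≥ 227 mm).
Treads = 25 − 1 = 24; going = 24 × 279 = 6696 mm.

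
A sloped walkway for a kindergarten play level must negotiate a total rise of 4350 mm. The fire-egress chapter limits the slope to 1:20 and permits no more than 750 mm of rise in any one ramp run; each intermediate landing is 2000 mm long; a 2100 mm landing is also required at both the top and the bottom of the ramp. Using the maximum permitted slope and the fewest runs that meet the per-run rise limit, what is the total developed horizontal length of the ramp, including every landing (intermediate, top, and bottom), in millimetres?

4350 / 750 = 5.80, so 6 ramp runs are needed. That means 5 intermediate landings.
Ramp run (horizontal) at 1:20: 4350 × 20 = 87000 mm.
5 intermediate landings contribute 5 × 2000 = 10000 mm.
Top and bottom landings: 2 × 2100 = 4200 mm.
Total = 87000 + 10000 + 4200 = 101200 mm.

101200 mm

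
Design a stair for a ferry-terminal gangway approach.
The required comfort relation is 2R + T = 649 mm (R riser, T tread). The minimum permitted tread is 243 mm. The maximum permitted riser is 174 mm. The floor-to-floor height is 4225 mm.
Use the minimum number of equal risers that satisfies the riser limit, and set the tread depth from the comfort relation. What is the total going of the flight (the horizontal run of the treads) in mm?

7464 mm

4225 / 174 = 24.28, so 25 risers are needed.
R = 4225 ÷ 25 = 169 mm.
T = 649 − 2·169 = 311 mm, which satisfies the 243 mm minimum.
Treads = 25 − 1 = 24; going = 24 × 311 = 7464 mm.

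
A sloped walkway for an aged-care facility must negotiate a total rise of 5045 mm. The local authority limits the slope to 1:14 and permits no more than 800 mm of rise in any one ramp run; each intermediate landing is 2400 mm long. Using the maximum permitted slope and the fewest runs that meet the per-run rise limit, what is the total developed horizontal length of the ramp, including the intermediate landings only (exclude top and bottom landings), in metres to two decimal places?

85.03 m

5045 / 800 = 6.31, so 7 ramp runs are needed. That means 6 intermediate landings.
Horizontal run for 5045 mm of rise at 1:14 is 5045 × 14 = 70630 mm.
6 intermediate landings contribute 6 × 2400 = 14400 mm.
Total developed length = 70630 + 14400 = 85030 mm.
= 85.03 m.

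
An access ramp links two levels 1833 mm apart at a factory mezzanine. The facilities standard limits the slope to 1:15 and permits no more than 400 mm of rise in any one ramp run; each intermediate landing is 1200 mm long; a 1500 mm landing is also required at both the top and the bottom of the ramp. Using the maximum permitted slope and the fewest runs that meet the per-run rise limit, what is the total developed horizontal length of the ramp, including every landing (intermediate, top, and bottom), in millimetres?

35295 mm

At most 400 each: 1833/400 = 4.58, giving 5 ramp runs. That means 4 intermediate landings.
Ramp run (horizontal) at 1:15: 1833 × 15 = 27495 mm.
4 intermediate landings contribute 4 × 1200 = 4800 mm.
Top and bottom landings: 2 × 1500 = 3000 mm.
Total = 27495 + 4800 + 3000 = 35295 mm.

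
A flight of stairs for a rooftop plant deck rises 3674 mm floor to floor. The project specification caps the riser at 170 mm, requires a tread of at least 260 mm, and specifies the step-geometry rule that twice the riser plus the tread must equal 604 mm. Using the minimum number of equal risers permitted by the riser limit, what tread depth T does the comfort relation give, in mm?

270 mm

3674 / 170 = 21.612 → round up to 22 risers.
Each riser is 3674/22 = 167 mm (≤ 170 mm).
From 2R + T = 604: T = 604 − 334 = 270 mm.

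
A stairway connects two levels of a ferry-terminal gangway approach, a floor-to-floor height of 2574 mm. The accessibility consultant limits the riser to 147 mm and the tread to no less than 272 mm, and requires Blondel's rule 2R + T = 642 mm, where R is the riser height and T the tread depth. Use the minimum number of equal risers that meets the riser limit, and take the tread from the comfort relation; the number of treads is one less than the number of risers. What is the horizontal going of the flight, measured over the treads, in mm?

6052 mm

2574 / 147 = 17.510 → round up to 18 risers.
R = 2574 ÷ 18 = 143 mm.
Tread T = 642 − 2 × 143 = 356 mm (≥ 272 mm).
Treads = 18 − 1 = 17; going = 17 × 356 = 6052 mm.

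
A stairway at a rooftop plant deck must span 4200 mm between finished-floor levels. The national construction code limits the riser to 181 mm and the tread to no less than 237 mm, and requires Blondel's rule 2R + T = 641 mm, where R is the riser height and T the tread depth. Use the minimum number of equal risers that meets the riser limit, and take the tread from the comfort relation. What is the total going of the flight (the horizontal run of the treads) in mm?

6693 mm

At most 181 each: 4200/181 = 23.20, giving 24 risers.
Each riser is 4200/24 = 175 mm (≤ 181 mm).
T = 641 − 2·175 = 291 mm, which satisfies the 237 mm minimum.
24 risers give 23 treads; going = 23 × 291 = 6693 mm.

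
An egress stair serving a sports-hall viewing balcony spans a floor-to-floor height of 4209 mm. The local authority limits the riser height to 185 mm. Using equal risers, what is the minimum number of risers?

23 risers

4209 / 185 = 22.75, so 23 risers are needed.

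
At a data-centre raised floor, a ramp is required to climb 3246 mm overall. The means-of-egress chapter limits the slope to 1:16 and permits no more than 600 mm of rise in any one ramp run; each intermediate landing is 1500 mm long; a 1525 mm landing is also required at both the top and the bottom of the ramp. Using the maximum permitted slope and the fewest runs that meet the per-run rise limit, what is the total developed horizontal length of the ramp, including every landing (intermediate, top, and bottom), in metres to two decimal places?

3246 / 600 = 5.41, so 6 ramp runs are needed. That means 5 intermediate landings.
Ramp run (horizontal) at 1:16: 3246 × 16 = 51936 mm.
Intermediate landings: 5 × 1500 = 7500 mm.
Top and bottom landings: 2 × 1525 = 3050 mm.
Total = 51936 + 7500 + 3050 = 62486 mm.
= 62.49 m.

62.49 m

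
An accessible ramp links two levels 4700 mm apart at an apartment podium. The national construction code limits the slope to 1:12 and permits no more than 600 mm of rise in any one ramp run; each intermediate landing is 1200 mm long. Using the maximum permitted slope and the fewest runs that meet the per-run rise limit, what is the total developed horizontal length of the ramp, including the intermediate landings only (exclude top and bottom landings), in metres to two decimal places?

64.80 m

⌈4700/600⌉ = 8 ramp runs. That means 7 intermediate landings.
Horizontal run for 4700 mm of rise at 1:12 is 4700 × 12 = 56400 mm.
7 intermediate landings contribute 7 × 1200 = 8400 mm.
Total developed length = 56400 + 8400 = 64800 mm.
= 64.80 m.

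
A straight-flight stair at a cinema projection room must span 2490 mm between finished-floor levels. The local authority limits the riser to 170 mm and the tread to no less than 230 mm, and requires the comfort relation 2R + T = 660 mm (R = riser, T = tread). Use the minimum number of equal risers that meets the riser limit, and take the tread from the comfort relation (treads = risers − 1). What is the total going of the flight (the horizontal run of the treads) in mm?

⌈2490/170⌉ = 15 risers.
R = 2490 ÷ 15 = 166 mm.
T = 660 − 2·166 = 328 mm, which satisfies the 230 mm minimum.
Treads = 15 − 1 = 14; going = 14 × 328 = 4592 mm.

4592 mm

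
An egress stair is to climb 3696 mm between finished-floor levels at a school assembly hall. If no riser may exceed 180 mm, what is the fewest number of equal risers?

⌈3696/180⌉ = 21 risers.

21 risers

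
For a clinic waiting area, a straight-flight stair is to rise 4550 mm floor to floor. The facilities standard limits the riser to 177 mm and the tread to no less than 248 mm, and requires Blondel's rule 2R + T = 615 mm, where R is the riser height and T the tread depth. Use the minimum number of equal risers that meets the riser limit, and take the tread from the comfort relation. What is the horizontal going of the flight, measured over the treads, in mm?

⌈4550/177⌉ = 26 risers.
Riser R = 4550 / 26 = 175 mm, within the 177 mm limit.
T = 615 − 2·175 = 265 mm, which satisfies the 248 mm minimum.
Going = (26 − 1) × 265 = 6625 mm.

6625 mm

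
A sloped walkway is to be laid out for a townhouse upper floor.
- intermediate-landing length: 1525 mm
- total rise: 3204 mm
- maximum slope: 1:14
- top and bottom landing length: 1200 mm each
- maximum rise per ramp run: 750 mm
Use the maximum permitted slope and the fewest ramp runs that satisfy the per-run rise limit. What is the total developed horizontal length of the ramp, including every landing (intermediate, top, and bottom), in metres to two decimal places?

3204 / 750 = 4.272 → round up to 5 ramp runs. That means 4 intermediate landings.
Horizontal run for 3204 mm of rise at 1:14 is 3204 × 14 = 44856 mm.
Intermediate landings: 4 × 1525 = 6100 mm.
Top and bottom landings: 2 × 1200 = 2400 mm.
Total = 44856 + 6100 + 2400 = 53356 mm.
= 53.36 m.

53.36 m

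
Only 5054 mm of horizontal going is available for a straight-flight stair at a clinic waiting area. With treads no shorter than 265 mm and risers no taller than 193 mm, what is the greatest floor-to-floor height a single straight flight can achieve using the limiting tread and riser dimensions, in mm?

Treads that fit: ⌊5054 / 265⌋ = 19.
Risers = treads + 1 = 20.
Maximum height = 20 × 193 = 3860 mm.

3860 mm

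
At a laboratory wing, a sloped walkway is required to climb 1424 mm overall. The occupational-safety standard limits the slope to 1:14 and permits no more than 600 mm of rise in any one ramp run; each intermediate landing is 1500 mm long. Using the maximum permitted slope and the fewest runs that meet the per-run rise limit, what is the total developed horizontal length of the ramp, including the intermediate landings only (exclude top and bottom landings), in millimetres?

1424 / 600 = 2.373 → round up to 3 ramp runs. That means 2 intermediate landings.
Ramp run (horizontal) at 1:14: 1424 × 14 = 19936 mm.
2 intermediate landings contribute 2 × 1500 = 3000 mm.
Total developed length = 19936 + 3000 = 22936 mm.

22936 mm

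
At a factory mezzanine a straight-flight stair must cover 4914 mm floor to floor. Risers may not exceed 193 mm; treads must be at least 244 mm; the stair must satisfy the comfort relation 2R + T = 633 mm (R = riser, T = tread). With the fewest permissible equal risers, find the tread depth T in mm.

At most 193 each: 4914/193 = 25.46, giving 26 risers.
Riser R = 4914 / 26 = 189 mm, within the 193 mm limit.
T = 633 − 2·189 = 255 mm, which satisfies the 244 mm minimum.

255 mm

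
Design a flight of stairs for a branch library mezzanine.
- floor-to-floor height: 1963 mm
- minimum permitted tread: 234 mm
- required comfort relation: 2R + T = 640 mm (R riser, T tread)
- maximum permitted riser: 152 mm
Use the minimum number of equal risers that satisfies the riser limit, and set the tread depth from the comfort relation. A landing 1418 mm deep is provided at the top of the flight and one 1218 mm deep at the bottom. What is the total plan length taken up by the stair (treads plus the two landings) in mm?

At most 152 each: 1963/152 = 12.91, giving 13 risers.
R = 1963 ÷ 13 = 151 mm.
Tread T = 640 − 2 × 151 = 338 mm (≥ 234 mm).
Going = (13 − 1) × 338 = 4056 mm.
Enclosure = 4056 + 1418 + 1218 = 6692 mm.

6692 mm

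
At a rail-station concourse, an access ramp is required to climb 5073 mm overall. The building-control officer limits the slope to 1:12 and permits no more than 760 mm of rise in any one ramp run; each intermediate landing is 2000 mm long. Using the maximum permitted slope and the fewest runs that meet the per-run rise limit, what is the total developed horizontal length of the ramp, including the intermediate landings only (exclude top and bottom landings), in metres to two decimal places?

72.88 m

At most 760 each: 5073/760 = 6.67, giving 7 ramp runs. That means 6 intermediate landings.
Ramp run (horizontal) at 1:12: 5073 × 12 = 60876 mm.
6 intermediate landings contribute 6 × 2000 = 12000 mm.
Developed length = 60876 + 12000 = 72876 mm.
= 72.88 m.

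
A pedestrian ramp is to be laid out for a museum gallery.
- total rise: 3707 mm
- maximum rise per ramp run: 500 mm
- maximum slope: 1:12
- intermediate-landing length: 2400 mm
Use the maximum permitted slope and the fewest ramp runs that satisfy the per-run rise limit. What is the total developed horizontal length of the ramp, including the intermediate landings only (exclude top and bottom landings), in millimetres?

⌈3707/500⌉ = 8 ramp runs. That means 7 intermediate landings.
Ramp run (horizontal) at 1:12: 3707 × 12 = 44484 mm.
Intermediate landings: 7 × 2400 = 16800 mm.
Developed length = 44484 + 16800 = 61284 mm.

61284 mm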